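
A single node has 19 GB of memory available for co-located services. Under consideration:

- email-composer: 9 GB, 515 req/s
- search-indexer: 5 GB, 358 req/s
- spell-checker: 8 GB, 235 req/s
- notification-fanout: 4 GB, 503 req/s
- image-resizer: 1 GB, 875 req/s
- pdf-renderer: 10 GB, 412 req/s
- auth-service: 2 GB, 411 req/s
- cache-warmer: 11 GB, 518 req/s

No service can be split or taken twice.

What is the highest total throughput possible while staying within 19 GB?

2307

Ranking by ratio (throughput/GB): image-resizer 875.00, auth-service 205.50, notification-fanout 125.75, search-indexer 71.60.
Filling by ratio: search-indexer + notification-fanout + image-resizer + auth-service for 2147, with 7 GB left unused.
The 5 GB tied up in search-indexer is better spent on cache-warmer — total rises to 2307 (18 GB).
An exhaustive check of the 256 subsets confirms 2307.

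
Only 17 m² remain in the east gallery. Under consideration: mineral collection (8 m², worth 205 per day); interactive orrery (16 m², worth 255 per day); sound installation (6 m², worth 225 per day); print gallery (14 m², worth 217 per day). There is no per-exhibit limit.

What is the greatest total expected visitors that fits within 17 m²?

450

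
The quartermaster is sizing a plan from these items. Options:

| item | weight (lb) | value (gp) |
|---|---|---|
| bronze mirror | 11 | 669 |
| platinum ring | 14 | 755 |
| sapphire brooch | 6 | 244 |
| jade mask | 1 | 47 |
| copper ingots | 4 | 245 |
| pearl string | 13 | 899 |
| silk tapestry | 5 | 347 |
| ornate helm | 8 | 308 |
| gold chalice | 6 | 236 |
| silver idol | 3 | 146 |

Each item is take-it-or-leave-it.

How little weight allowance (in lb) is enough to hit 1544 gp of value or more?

Need the lightest bundle worth ≥ 1544.
Taking bronze mirror + pearl string gives 1568 (≥ 1544) for 24 lb.
Any bundle with less than 24 lb falls short of 1544.

24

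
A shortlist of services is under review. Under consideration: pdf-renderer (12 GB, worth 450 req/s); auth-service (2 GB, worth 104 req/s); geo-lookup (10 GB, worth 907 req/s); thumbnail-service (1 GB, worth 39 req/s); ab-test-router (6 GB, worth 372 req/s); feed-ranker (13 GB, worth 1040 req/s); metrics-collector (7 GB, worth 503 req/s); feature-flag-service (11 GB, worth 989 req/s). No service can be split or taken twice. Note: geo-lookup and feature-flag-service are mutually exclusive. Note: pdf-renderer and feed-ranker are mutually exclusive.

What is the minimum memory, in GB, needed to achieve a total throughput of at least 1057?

13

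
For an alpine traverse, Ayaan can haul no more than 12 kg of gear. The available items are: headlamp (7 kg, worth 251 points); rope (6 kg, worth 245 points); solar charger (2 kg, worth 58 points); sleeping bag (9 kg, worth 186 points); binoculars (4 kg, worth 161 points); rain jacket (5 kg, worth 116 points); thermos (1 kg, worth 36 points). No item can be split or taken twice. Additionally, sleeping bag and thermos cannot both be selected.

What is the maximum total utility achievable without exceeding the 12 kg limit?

464

Filling by ratio: rope + binoculars + thermos for 442, with 1 kg left unused.
The 1 kg tied up in thermos is better spent on solar charger — total rises to 464 (12 kg).
An exhaustive check of the 128 subsets confirms 464.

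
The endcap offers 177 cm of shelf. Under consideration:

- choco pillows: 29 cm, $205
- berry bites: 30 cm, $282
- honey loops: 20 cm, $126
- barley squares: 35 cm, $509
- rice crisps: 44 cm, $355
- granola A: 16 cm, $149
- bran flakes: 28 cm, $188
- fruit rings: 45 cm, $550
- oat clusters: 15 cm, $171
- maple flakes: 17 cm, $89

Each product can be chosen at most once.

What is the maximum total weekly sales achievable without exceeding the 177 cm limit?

1867

Taking the top-ratio products first gives choco pillows + berry bites + barley squares + granola A + fruit rings + oat clusters for 1866 (170 cm).
The 45 cm tied up in choco pillows and granola A is better spent on rice crisps — total rises to 1867 (169 cm).
Runner-up choco pillows + berry bites + barley squares + granola A + fruit rings + oat clusters tops out at 1866.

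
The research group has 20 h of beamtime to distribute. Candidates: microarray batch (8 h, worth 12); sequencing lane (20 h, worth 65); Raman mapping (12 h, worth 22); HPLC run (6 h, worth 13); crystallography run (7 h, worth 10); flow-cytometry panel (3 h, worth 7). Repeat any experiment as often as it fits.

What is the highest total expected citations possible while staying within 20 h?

65

Sequencing lane uses 20 of the 20 h and totals 65.
Every other selection either busts 20 h or fails to beat 65.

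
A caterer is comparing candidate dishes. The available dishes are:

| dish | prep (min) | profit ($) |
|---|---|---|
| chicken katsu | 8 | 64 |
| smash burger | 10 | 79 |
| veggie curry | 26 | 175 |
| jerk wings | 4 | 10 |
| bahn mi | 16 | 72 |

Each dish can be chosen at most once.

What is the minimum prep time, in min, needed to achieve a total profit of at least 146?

Need the lightest bundle worth ≥ 146.
Taking chicken katsu + smash burger + jerk wings gives 153 (≥ 146) for 22 min.
Below 22 min the best achievable stays under 146.

22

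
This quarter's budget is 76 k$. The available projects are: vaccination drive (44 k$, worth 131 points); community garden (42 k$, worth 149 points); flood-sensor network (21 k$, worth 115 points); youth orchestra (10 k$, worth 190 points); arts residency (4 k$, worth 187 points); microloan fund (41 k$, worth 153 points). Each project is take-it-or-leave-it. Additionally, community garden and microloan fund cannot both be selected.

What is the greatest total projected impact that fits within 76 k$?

Ranking by ratio (projected impact/k$): arts residency 46.75, youth orchestra 19.00, flood-sensor network 5.48.
The ratio ordering already packs tightly: flood-sensor network + youth orchestra + arts residency + microloan fund, 76 k$, 645.
The closest alternative, youth orchestra + arts residency + microloan fund, reaches only 530.

645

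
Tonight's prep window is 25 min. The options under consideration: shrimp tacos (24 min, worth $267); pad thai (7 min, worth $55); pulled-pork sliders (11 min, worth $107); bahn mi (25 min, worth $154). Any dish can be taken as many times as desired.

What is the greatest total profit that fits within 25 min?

By profit per min: shrimp tacos 11.12, pulled-pork sliders 9.73, pad thai 7.86 lead.
The ratio ordering already packs tightly: shrimp tacos, 24 min, 267.
The spare 1 min is too small for any remaining dish, and no exchange beats 267.

267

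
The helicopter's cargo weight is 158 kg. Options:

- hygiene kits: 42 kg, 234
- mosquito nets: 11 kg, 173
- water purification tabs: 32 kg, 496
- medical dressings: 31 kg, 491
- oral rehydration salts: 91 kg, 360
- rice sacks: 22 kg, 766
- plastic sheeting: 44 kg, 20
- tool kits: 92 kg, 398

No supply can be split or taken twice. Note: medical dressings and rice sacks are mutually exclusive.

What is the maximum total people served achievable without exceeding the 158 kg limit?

Taking mosquito nets + water purification tabs + rice sacks + tool kits: 157 kg used, 1833 in people served.
Next best is mosquito nets + water purification tabs + oral rehydration salts + rice sacks at 1795 (156 kg) — short by 38.

1833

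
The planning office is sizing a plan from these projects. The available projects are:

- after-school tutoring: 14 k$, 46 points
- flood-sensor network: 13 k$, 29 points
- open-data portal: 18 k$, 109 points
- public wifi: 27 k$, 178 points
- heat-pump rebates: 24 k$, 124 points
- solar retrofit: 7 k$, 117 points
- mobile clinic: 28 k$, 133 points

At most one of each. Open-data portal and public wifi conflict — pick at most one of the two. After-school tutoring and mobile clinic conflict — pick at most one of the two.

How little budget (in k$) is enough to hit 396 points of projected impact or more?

58

Need the lightest bundle worth ≥ 396.
public wifi + heat-pump rebates + solar retrofit reaches 419 using 58 k$.
Below 58 k$ the best achievable stays under 396.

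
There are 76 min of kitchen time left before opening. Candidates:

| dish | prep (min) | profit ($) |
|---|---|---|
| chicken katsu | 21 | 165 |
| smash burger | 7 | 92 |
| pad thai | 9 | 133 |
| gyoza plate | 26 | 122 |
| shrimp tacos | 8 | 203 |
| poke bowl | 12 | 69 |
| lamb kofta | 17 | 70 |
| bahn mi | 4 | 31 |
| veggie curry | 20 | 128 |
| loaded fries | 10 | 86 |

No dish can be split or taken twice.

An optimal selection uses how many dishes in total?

6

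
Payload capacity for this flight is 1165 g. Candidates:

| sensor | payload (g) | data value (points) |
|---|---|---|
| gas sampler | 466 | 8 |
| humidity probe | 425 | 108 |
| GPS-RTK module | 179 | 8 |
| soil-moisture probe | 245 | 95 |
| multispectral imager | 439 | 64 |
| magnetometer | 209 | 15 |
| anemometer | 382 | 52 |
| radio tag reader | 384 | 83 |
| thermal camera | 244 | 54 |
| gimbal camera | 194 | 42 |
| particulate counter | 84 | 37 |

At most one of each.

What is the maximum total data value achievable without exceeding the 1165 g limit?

323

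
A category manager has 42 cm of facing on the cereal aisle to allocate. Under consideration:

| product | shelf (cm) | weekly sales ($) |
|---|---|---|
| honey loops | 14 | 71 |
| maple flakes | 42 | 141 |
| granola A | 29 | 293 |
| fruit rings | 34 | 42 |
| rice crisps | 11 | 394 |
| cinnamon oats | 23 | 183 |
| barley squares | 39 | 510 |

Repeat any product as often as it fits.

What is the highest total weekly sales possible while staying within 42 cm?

Best packing: 3×rice crisps — 33 cm, 1182 total.
The spare 9 cm is too small for any remaining product, and no exchange beats 1182.

1182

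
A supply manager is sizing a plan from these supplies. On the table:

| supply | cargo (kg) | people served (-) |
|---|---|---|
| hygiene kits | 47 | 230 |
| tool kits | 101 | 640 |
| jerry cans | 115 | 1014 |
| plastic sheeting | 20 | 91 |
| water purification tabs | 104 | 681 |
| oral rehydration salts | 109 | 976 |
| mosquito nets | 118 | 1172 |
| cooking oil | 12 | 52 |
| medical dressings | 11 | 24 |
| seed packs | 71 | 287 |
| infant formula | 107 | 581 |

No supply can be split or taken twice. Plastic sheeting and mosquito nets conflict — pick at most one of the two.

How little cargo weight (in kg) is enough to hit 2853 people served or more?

337

Need the lightest bundle worth ≥ 2853.
Taking jerry cans + water purification tabs + mosquito nets gives 2867 (≥ 2853) for 337 kg.
Any bundle with less than 337 kg falls short of 2853.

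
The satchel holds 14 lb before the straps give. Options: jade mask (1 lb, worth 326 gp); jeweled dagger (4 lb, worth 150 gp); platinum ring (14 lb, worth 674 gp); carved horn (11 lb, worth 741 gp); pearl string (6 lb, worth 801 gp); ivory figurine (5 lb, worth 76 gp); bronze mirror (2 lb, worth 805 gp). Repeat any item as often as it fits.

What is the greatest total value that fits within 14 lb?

Taking 7×bronze mirror: 14 lb used, 5635 in value.

5635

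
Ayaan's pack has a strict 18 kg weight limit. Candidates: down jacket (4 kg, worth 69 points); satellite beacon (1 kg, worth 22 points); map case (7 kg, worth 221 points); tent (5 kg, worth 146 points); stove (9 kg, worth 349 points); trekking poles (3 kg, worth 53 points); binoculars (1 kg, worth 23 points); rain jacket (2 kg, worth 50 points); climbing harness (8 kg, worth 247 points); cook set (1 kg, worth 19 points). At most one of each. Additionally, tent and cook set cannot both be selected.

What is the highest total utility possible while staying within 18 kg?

620

Taking map case + stove + rain jacket: 18 kg used, 620 in utility.
An exhaustive check of the 1024 subsets confirms 620.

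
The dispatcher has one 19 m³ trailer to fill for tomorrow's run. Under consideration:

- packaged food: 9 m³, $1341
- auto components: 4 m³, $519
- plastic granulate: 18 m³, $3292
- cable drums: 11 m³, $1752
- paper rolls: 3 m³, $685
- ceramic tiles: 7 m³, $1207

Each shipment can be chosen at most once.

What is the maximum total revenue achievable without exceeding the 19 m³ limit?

3292

Greedy by ratio would take packaged food + paper rolls + ceramic tiles: 19 m³ used, total 3233.
The 19 m³ tied up in packaged food and paper rolls and ceramic tiles is better spent on plastic granulate — total rises to 3292 (18 m³).
Next best is packaged food + paper rolls + ceramic tiles at 3233 (19 m³) — short by 59.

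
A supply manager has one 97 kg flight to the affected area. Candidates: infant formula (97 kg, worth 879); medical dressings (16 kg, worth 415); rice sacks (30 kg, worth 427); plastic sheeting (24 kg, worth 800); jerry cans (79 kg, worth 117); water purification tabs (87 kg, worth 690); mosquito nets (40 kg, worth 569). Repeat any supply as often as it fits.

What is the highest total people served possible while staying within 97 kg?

Density check — plastic sheeting 33.33, medical dressings 25.94, rice sacks 14.23 are the best per kg.
4×plastic sheeting uses 96 of the 97 kg and totals 3200.

3200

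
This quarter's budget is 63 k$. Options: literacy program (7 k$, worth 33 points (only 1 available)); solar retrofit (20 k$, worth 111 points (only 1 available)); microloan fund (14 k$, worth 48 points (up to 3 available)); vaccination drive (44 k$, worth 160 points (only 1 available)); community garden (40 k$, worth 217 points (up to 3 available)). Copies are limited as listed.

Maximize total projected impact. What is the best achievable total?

328

Taking solar retrofit + community garden: 60 k$ used, 328 in projected impact.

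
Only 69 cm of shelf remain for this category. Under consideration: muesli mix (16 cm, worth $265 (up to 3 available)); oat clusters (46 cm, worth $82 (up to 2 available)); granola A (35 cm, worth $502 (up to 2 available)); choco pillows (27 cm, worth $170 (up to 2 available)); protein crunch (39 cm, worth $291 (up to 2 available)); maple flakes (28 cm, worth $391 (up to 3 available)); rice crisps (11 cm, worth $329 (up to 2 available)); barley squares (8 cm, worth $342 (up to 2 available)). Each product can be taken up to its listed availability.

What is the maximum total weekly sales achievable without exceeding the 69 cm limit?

Taking the top-ratio products first gives muesli mix + 2×rice crisps + 2×barley squares for 1607 (54 cm).
Dropping muesli mix frees 16 cm; slotting in maple flakes (28 cm) lifts the total to 1733 at 66 cm.
That's the maximum — no swap from here does better than 1733.

1733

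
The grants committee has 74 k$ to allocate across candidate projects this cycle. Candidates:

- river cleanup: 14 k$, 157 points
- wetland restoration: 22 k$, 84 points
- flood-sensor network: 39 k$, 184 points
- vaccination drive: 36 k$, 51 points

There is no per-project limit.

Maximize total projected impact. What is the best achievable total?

5×river cleanup uses 70 of the 74 k$ and totals 785.

785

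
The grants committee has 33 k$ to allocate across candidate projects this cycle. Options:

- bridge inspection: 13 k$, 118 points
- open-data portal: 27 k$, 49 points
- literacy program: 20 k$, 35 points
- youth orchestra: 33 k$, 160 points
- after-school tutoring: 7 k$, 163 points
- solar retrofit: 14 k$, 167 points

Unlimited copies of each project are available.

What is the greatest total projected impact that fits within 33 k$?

652

By projected impact per k$: after-school tutoring 23.29, solar retrofit 11.93, bridge inspection 9.08, youth orchestra 4.85 lead.
Best packing: 4×after-school tutoring — 28 k$, 652 total.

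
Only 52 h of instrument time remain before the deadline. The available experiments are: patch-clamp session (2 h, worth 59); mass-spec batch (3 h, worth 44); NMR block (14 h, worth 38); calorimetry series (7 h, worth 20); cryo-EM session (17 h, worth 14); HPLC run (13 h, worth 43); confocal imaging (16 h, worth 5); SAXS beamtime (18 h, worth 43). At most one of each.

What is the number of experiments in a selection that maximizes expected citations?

Optimal total is 227.
One optimal bundle: patch-clamp session + mass-spec batch + NMR block + HPLC run + SAXS beamtime (50 h).
Every optimal selection uses 5 experiments.

5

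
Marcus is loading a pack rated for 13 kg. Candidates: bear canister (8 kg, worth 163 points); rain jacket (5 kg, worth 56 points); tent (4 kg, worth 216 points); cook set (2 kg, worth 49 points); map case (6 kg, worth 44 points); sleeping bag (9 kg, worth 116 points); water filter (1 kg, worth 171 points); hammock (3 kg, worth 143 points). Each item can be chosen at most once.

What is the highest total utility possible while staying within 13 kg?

586

Ranking by ratio (utility/kg): water filter 171.00, tent 54.00, hammock 47.67.
A density-first pass picks tent + cook set + water filter + hammock — 579 at 10 kg.
Dropping cook set frees 2 kg; slotting in rain jacket (5 kg) lifts the total to 586 at 13 kg.
That's the maximum — no swap from here does better than 586.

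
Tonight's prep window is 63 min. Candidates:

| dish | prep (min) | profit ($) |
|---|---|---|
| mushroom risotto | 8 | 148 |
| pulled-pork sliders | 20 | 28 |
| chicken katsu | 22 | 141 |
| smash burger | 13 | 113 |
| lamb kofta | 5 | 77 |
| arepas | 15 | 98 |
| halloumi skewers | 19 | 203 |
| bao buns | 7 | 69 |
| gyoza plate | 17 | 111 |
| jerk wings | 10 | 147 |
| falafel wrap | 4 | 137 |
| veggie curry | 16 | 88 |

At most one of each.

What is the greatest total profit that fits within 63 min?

825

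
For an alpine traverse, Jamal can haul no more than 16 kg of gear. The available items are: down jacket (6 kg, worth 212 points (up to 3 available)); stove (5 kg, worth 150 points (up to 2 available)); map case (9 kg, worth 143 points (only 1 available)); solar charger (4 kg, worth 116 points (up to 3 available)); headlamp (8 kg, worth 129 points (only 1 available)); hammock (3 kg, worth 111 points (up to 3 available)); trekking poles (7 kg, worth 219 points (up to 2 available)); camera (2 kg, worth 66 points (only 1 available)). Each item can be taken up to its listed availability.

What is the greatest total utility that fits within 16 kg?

Taking the top-ratio items first gives down jacket + 3×hammock for 545 (15 kg).
Replace down jacket with trekking poles: the trade gains 7 net, giving 552 at 16 kg.
No other feasible combination exceeds 552.

552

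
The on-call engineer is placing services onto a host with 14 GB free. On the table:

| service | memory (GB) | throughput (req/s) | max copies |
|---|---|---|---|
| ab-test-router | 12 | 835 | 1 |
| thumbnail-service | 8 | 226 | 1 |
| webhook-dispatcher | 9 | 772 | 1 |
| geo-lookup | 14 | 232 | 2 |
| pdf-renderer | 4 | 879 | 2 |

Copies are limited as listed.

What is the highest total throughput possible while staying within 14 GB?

1758

The ratio ordering already packs tightly: 2×pdf-renderer, 8 GB, 1758.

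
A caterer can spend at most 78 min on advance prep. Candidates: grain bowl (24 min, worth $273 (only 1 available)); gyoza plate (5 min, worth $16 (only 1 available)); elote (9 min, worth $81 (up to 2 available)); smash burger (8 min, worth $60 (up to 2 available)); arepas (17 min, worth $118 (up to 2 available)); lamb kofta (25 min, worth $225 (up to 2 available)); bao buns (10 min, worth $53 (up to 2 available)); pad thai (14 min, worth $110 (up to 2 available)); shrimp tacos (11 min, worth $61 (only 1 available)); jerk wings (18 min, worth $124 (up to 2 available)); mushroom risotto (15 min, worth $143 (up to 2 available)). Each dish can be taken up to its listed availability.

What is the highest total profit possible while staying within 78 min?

The ratio heuristic lands on grain bowl + gyoza plate + 2×elote + 2×mushroom risotto (737) but leaves 1 min idle.
A better packing is grain bowl + lamb kofta + pad thai + mushroom risotto: 78 min, total 751.
Every other selection either busts 78 min or exceeds an availability limit or fails to beat 751.

751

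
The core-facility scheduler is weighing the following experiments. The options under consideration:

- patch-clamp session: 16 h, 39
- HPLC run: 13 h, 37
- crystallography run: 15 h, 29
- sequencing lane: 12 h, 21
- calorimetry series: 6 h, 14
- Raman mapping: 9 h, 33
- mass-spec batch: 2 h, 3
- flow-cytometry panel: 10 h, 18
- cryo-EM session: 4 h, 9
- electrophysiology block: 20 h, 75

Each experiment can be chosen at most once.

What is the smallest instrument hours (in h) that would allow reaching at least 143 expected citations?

42

Look for the lowest-instrument combination reaching 143.
HPLC run + Raman mapping + electrophysiology block reaches 145 using 42 h.
Below 42 h the best achievable stays under 143.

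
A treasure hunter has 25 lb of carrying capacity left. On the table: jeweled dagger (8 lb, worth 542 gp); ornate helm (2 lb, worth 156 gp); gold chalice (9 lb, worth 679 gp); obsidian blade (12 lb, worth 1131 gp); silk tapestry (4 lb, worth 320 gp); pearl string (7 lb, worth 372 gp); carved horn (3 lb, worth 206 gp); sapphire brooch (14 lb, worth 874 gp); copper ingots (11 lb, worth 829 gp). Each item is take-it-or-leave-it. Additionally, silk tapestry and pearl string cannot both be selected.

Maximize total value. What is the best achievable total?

2130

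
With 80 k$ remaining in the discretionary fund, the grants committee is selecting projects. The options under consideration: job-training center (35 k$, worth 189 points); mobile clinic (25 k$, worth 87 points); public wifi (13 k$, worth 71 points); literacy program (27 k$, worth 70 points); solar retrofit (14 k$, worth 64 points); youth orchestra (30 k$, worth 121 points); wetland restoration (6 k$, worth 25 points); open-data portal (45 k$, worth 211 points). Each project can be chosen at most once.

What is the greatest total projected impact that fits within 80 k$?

Ranking by ratio (projected impact/k$): public wifi 5.46, job-training center 5.40, open-data portal 4.69, solar retrofit 4.57.
Filling by ratio: job-training center + public wifi + solar retrofit + wetland restoration for 349, with 12 k$ left unused.
Dropping public wifi and solar retrofit and wetland restoration frees 33 k$; slotting in open-data portal (45 k$) lifts the total to 400 at 80 k$.
An exhaustive check of the 256 subsets confirms 400.

400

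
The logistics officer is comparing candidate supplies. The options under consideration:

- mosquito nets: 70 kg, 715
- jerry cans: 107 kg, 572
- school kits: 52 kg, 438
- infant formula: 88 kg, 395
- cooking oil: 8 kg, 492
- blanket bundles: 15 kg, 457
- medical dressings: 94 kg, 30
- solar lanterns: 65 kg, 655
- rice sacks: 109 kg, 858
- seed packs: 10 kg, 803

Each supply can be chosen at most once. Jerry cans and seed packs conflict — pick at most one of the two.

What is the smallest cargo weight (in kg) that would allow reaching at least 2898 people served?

Need the lightest bundle worth ≥ 2898.
mosquito nets + school kits + cooking oil + blanket bundles + seed packs reaches 2905 using 155 kg.
Any bundle with less than 155 kg falls short of 2898.

155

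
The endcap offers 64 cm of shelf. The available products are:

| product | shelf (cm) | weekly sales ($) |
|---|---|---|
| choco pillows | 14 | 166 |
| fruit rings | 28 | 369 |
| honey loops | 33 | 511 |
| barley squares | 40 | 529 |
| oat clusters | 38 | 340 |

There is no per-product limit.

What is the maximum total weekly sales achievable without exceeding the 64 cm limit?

880

Density check — honey loops 15.48, barley squares 13.22, fruit rings 13.18 are the best per cm.
Fruit rings + honey loops uses 61 of the 64 cm and totals 880.
That's the maximum — no swap from here does better than 880.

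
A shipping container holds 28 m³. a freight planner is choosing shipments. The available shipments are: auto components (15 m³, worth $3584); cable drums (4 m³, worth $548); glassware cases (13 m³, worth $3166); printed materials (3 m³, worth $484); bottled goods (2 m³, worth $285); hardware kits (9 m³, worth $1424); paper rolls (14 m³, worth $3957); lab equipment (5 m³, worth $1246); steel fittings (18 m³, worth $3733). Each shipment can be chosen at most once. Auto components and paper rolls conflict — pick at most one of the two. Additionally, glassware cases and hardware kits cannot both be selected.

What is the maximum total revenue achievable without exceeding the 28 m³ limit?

7123

By revenue per m³: paper rolls 282.64, lab equipment 249.20, glassware cases 243.54, auto components 238.93 lead.
Greedy by ratio would take cable drums + printed materials + bottled goods + paper rolls + lab equipment: 28 m³ used, total 6520.
A better packing is glassware cases + paper rolls: 27 m³, total 7123.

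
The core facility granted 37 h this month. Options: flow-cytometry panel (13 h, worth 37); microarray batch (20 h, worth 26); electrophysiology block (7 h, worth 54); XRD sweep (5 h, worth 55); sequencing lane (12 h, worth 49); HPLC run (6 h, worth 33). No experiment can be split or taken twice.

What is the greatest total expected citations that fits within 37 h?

Greedy by ratio would take electrophysiology block + XRD sweep + sequencing lane + HPLC run: 30 h used, total 191.
Dropping HPLC run frees 6 h; slotting in flow-cytometry panel (13 h) lifts the total to 195 at 37 h.
The closest alternative, electrophysiology block + XRD sweep + sequencing lane + HPLC run, reaches only 191.

195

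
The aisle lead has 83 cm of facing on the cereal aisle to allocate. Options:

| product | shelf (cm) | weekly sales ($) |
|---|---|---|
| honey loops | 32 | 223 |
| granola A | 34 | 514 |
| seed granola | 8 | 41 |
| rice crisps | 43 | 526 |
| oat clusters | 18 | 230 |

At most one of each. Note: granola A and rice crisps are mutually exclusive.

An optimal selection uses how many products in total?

3

The maximum weekly sales within 83 cm is 797.
For example seed granola + rice crisps + oat clusters achieves it, using 69 cm.
Any selection reaching 797 contains exactly 3 products.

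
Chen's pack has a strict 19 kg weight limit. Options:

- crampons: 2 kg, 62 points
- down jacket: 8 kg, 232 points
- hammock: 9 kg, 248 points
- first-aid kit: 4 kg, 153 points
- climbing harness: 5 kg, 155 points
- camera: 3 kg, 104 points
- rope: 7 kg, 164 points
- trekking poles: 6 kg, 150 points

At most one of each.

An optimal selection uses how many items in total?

4

Best achievable utility is 602.
One optimal bundle: crampons + down jacket + first-aid kit + climbing harness (19 kg).
All optima have 4 items.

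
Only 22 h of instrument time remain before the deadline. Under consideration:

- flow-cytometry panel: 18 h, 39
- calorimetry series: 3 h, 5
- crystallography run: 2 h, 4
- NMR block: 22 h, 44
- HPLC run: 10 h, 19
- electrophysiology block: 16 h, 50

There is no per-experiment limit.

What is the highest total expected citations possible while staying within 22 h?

62

The ratio ordering already packs tightly: 3×crystallography run + electrophysiology block, 22 h, 62.
That's the maximum — no swap from here does better than 62.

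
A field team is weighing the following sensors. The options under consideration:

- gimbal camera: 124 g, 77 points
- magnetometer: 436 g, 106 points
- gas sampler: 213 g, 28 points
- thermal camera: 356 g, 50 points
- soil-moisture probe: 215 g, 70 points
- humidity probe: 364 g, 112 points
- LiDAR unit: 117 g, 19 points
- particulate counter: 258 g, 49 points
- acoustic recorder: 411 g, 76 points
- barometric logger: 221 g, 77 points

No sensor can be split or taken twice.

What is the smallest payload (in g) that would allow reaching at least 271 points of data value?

Minimise g subject to total data value ≥ 271.
gimbal camera + soil-moisture probe + particulate counter + barometric logger: 273 data value at 818 g.
No combination under 818 g hits 271.

818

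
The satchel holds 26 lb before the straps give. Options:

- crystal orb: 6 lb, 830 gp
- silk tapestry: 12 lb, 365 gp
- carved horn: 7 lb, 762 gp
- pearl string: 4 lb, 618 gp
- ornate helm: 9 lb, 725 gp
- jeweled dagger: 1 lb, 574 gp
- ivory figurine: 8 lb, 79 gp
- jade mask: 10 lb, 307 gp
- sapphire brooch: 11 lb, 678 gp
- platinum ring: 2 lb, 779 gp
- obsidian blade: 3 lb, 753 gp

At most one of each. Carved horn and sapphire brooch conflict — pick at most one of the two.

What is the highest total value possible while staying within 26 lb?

Taking crystal orb + carved horn + pearl string + jeweled dagger + platinum ring + obsidian blade: 23 lb used, 4316 in value.
The spare 3 lb is too small for any remaining item, and no feasible exchange beats 4316.

4316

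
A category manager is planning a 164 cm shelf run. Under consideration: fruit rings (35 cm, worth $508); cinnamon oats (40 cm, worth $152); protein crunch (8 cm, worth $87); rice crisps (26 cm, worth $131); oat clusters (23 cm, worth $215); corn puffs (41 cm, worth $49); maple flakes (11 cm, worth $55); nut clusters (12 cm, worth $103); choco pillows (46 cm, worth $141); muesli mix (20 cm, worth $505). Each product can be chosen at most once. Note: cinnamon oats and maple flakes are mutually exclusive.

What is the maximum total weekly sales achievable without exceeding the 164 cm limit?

1701

Ranking by ratio (weekly sales/cm): muesli mix 25.25, fruit rings 14.51, protein crunch 10.88, oat clusters 9.35.
Taking the top-ratio products first gives fruit rings + protein crunch + rice crisps + oat clusters + maple flakes + nut clusters + muesli mix for 1604 (135 cm).
Dropping maple flakes frees 11 cm; slotting in cinnamon oats (40 cm) lifts the total to 1701 at 164 cm.
An exhaustive check of the 1024 subsets confirms 1701.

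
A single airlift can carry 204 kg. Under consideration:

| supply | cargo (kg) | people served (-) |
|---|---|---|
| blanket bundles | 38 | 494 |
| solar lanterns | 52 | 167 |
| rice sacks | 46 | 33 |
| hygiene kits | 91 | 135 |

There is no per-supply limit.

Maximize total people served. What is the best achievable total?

Taking 5×blanket bundles: 190 kg used, 2470 in people served.
Every other selection either busts 204 kg or fails to beat 2470.

2470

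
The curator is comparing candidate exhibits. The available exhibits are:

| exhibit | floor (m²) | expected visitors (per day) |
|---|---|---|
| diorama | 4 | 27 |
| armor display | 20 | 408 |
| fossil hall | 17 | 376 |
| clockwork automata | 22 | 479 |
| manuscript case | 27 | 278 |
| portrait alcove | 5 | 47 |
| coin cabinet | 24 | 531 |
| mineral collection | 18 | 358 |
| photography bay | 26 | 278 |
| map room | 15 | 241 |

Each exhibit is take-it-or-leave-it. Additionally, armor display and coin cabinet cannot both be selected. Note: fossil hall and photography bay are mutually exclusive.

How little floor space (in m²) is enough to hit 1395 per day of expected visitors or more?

67

Minimise m² subject to total expected visitors ≥ 1395.
Taking diorama + fossil hall + clockwork automata + coin cabinet gives 1413 (≥ 1395) for 67 m².
Any bundle with less than 67 m² falls short of 1395.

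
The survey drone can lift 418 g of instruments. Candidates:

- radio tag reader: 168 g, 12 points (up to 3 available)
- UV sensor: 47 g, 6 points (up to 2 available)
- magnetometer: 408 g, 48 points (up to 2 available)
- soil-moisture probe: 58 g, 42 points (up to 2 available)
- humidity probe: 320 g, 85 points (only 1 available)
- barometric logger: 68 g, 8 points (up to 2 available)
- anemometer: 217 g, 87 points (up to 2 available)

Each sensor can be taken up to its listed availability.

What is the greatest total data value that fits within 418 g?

179

The ratio heuristic lands on UV sensor + 2×soil-moisture probe + anemometer (177) but leaves 38 g idle.
Dropping UV sensor frees 47 g; slotting in barometric logger (68 g) lifts the total to 179 at 401 g.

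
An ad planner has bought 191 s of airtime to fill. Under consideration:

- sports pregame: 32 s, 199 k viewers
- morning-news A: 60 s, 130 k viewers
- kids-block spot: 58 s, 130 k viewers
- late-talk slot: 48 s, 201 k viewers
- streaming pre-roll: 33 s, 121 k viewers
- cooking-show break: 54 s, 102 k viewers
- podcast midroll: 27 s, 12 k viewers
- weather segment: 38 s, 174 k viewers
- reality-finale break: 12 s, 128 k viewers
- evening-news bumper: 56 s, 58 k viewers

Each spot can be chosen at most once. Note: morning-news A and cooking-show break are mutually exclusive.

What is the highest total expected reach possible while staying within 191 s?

835

The ratio ordering already packs tightly: sports pregame + late-talk slot + streaming pre-roll + podcast midroll + weather segment + reality-finale break, 190 s, 835.
The closest alternative, sports pregame + morning-news A + late-talk slot + weather segment + reality-finale break, reaches only 832.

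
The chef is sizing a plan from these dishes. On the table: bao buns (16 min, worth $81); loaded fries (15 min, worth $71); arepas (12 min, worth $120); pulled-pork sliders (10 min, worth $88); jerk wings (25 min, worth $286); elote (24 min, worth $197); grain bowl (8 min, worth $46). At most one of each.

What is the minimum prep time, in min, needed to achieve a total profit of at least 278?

Need the lightest bundle worth ≥ 278.
jerk wings: 286 profit at 25 min.
No combination under 25 min hits 278.

25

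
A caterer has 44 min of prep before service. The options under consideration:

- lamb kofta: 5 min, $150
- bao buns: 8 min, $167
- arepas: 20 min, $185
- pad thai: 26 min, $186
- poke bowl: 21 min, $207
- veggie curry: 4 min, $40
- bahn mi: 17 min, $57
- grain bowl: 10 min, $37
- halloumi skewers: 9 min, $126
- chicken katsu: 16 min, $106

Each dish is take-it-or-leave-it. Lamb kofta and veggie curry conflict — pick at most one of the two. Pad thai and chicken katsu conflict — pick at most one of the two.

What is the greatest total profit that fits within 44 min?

650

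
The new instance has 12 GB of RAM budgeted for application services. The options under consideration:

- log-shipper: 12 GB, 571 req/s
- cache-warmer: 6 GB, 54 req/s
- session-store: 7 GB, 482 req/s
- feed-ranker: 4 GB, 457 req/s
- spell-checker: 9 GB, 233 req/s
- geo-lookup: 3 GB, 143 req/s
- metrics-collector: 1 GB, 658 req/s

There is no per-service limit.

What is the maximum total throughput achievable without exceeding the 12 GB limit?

7896

Best packing: 12×metrics-collector — 12 GB, 7896 total.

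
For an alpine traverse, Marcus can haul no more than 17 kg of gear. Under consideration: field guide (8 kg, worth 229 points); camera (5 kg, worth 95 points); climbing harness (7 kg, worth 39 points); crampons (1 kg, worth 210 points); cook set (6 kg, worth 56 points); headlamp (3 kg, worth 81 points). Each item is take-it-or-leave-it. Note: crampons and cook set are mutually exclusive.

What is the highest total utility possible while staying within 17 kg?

615

By utility per kg: crampons 210.00, field guide 28.62, headlamp 27.00, camera 19.00 lead.
Taking field guide + camera + crampons + headlamp: 17 kg used, 615 in utility.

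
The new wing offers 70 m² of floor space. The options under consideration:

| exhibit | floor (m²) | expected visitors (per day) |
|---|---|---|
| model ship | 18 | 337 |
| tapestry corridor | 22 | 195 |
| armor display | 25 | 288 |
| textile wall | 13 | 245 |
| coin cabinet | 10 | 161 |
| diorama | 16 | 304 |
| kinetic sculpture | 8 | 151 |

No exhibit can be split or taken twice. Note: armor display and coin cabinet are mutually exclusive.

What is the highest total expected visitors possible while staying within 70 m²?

1198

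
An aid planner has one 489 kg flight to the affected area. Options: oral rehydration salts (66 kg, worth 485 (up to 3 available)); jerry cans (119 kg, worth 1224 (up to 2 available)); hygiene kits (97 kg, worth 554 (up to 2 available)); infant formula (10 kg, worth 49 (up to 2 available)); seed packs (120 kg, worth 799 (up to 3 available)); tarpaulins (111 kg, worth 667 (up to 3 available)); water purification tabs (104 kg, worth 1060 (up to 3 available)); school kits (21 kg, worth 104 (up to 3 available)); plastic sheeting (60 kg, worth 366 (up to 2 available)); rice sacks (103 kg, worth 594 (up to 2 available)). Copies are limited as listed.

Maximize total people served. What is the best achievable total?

4776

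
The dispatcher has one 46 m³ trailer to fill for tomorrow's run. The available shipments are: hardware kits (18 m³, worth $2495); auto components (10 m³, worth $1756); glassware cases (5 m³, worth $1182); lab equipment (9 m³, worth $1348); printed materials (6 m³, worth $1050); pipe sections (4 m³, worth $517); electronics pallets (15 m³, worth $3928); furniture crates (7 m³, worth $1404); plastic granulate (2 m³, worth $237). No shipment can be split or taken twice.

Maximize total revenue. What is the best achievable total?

By revenue per m³: electronics pallets 261.87, glassware cases 236.40, furniture crates 200.57 lead.
Filling by ratio: auto components + glassware cases + printed materials + electronics pallets + furniture crates + plastic granulate for 9557, with 1 m³ left unused.
The 8 m³ tied up in printed materials and plastic granulate is better spent on lab equipment — total rises to 9618 (46 m³).
No other feasible combination exceeds 9618.

9618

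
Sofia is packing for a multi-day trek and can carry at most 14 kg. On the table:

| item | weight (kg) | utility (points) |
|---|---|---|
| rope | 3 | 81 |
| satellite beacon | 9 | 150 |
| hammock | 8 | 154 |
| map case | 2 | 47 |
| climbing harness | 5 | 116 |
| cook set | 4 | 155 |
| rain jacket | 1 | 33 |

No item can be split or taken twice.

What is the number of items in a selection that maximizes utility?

4

Optimal total is 399.
For example rope + map case + climbing harness + cook set achieves it, using 14 kg.
All optima have 4 items.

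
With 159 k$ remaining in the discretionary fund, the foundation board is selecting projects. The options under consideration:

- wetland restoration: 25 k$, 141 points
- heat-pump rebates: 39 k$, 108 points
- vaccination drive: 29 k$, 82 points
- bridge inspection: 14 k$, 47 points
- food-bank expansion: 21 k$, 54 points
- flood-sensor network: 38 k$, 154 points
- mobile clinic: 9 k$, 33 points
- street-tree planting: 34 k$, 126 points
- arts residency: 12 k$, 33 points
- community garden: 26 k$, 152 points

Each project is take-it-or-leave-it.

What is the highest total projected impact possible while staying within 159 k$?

Taking wetland restoration + bridge inspection + flood-sensor network + mobile clinic + street-tree planting + arts residency + community garden: 158 k$ used, 686 in projected impact.
An exhaustive check of the 1024 subsets confirms 686.

686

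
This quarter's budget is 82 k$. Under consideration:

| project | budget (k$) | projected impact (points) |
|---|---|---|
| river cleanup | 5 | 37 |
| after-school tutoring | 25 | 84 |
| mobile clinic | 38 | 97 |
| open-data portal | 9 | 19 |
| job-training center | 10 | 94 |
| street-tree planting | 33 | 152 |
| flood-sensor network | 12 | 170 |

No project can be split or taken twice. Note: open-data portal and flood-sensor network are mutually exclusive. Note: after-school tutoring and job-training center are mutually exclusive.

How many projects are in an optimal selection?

The maximum projected impact within 82 k$ is 453.
river cleanup + job-training center + street-tree planting + flood-sensor network hits 453 at 60 k$.
All optima have 4 projects.

4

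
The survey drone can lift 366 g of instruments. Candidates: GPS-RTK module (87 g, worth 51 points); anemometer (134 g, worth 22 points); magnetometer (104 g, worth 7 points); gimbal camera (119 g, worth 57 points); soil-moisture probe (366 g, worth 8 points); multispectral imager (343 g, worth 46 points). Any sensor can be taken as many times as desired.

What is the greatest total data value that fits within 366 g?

The ratio ordering already packs tightly: 4×GPS-RTK module, 348 g, 204.
That's the maximum — no swap from here does better than 204.

204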